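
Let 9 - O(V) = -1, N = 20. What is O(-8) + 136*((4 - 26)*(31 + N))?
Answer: -152582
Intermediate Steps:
O(V) = 10 (O(V) = 9 - 1*(-1) = 9 + 1 = 10)
O(-8) + 136*((4 - 26)*(31 + N)) = 10 + 136*((4 - 26)*(31 + 20)) = 10 + 136*(-22*51) = 10 + 136*(-1122) = 10 - 152592 = -152582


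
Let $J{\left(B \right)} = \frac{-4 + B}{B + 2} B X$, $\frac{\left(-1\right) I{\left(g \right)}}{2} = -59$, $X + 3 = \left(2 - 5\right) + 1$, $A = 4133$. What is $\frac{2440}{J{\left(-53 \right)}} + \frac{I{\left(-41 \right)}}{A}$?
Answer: $\frac{34406194}{4161931} \approx 8.2669$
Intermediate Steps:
$X = -5$ ($X = -3 + \left(\left(2 - 5\right) + 1\right) = -3 + \left(-3 + 1\right) = -3 - 2 = -5$)
$I{\left(g \right)} = 118$ ($I{\left(g \right)} = \left(-2\right) \left(-59\right) = 118$)
$J{\left(B \right)} = - \frac{5 B \left(-4 + B\right)}{2 + B}$ ($J{\left(B \right)} = \frac{-4 + B}{B + 2} B \left(-5\right) = \frac{-4 + B}{2 + B} B \left(-5\right) = \frac{B \left(-4 + B\right)}{2 + B} \left(-5\right) = - \frac{5 B \left(-4 + B\right)}{2 + B}$)
$\frac{2440}{J{\left(-53 \right)}} + \frac{I{\left(-41 \right)}}{A} = \frac{2440}{5 \left(-53\right) \frac{1}{2 - 53} \left(4 - -53\right)} + \frac{118}{4133} = \frac{2440}{5 \left(-53\right) \frac{1}{-51} \left(4 + 53\right)} + 118 \cdot \frac{1}{4133} = \frac{2440}{5 \left(-53\right) \left(- \frac{1}{51}\right) 57} + \frac{118}{4133} = \frac{2440}{\frac{5035}{17}} + \frac{118}{4133} = 2440 \cdot \frac{17}{5035} + \frac{118}{4133} = \frac{8296}{1007} + \frac{118}{4133} = \frac{34406194}{4161931}$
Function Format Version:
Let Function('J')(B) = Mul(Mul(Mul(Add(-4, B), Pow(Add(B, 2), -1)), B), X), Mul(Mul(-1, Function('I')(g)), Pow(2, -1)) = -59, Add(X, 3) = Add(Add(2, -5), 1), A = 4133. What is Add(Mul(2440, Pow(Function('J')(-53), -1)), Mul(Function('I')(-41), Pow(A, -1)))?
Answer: Rational(34406194, 4161931) ≈ 8.2669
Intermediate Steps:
X = -5 (X = Add(-3, Add(Add(2, -5), 1)) = Add(-3, Add(-3, 1)) = Add(-3, -2) = -5)
Function('I')(g) = 118 (Function('I')(g) = Mul(-2, -59) = 118)
Function('J')(B) = Mul(-5, B, Pow(Add(2, B), -1), Add(-4, B)) (Function('J')(B) = Mul(Mul(Mul(Add(-4, B), Pow(Add(B, 2), -1)), B), -5) = Mul(Mul(Mul(Add(-4, B), Pow(Add(2, B), -1)), B), -5) = Mul(Mul(Mul(Pow(Add(2, B), -1), Add(-4, B)), B), -5) = Mul(Mul(B, Pow(Add(2, B), -1), Add(-4, B)), -5) = Mul(-5, B, Pow(Add(2, B), -1), Add(-4, B)))
Add(Mul(2440, Pow(Function('J')(-53), -1)), Mul(Function('I')(-41), Pow(A, -1))) = Add(Mul(2440, Pow(Mul(5, -53, Pow(Add(2, -53), -1), Add(4, Mul(-1, -53))), -1)), Mul(118, Pow(4133, -1))) = Add(Mul(2440, Pow(Mul(5, -53, Pow(-51, -1), Add(4, 53)), -1)), Mul(118, Rational(1, 4133))) = Add(Mul(2440, Pow(Mul(5, -53, Rational(-1, 51), 57), -1)), Rational(118, 4133)) = Add(Mul(2440, Pow(Rational(5035, 17), -1)), Rational(118, 4133)) = Add(Mul(2440, Rational(17, 5035)), Rational(118, 4133)) = Add(Rational(8296, 1007), Rational(118, 4133)) = Rational(34406194, 4161931)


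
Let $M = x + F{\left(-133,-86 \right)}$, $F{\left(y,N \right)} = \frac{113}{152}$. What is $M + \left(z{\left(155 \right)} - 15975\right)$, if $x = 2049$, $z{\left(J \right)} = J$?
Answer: $- \frac{2093079}{152} \approx -13770.0$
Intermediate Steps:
$F{\left(y,N \right)} = \frac{113}{152}$ ($F{\left(y,N \right)} = 113 \cdot \frac{1}{152} = \frac{113}{152}$)
$M = \frac{311561}{152}$ ($M = 2049 + \frac{113}{152} = \frac{311561}{152} \approx 2049.7$)
$M + \left(z{\left(155 \right)} - 15975\right) = \frac{311561}{152} + \left(155 - 15975\right) = \frac{311561}{152} - 15820 = - \frac{2093079}{152}$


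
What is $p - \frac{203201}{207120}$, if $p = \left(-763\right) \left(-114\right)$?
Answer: $\frac{18015508639}{207120} \approx 86981.0$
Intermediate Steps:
$p = 86982$
$p - \frac{203201}{207120} = 86982 - \frac{203201}{207120} = \frac{18015508639}{207120}$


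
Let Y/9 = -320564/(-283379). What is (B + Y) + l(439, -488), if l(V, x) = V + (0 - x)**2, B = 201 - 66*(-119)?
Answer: 69894914878/283379 ≈ 2.4665e+5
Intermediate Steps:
Y = 2885076/283379 (Y = 9*(-320564/(-283379)) = 9*(-320564*(-1/283379)) = 9*(320564/283379) = 2885076/283379 ≈ 10.181)
B = 8055 (B = 201 + 7854 = 8055)
l(V, x) = V + x**2 (l(V, x) = V + (-x)**2 = V + x**2)
(B + Y) + l(439, -488) = (8055 + 2885076/283379) + (439 + (-488)**2) = 2285502921/283379 + (439 + 238144) = 2285502921/283379 + 238583 = 69894914878/283379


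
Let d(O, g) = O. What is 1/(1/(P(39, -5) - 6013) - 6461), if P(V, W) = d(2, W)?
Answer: -6011/38837072 ≈ -0.00015477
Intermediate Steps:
P(V, W) = 2
1/(1/(P(39, -5) - 6013) - 6461) = 1/(1/(2 - 6013) - 6461) = 1/(1/(-6011) - 6461) = 1/(-1/6011 - 6461) = 1/(-38837072/6011) = -6011/38837072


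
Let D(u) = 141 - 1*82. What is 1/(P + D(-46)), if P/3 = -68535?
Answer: -1/205546 ≈ -4.8651e-6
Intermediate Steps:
D(u) = 59 (D(u) = 141 - 82 = 59)
P = -205605 (P = 3*(-68535) = -205605)
1/(P + D(-46)) = 1/(-205605 + 59) = 1/(-205546) = -1/205546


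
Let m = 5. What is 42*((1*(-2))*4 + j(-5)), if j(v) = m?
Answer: -126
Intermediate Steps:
j(v) = 5
42*((1*(-2))*4 + j(-5)) = 42*((1*(-2))*4 + 5) = 42*(-2*4 + 5) = 42*(-8 + 5) = 42*(-3) = -126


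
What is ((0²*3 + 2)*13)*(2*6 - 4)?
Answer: 208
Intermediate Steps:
((0²*3 + 2)*13)*(2*6 - 4) = ((0*3 + 2)*13)*(12 - 4) = ((0 + 2)*13)*8 = (2*13)*8 = 26*8 = 208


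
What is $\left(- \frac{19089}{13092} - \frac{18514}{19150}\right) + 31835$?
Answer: $\frac{1330133702227}{41785300} \approx 31833.0$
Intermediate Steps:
$\left(- \frac{19089}{13092} - \frac{18514}{19150}\right) + 31835 = \left(\left(-19089\right) \frac{1}{13092} - \frac{9257}{9575}\right) + 31835 = \left(- \frac{6363}{4364} - \frac{9257}{9575}\right) + 31835 = - \frac{101323273}{41785300} + 31835 = \frac{1330133702227}{41785300}$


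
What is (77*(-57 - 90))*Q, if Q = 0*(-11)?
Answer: 0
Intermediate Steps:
Q = 0
(77*(-57 - 90))*Q = (77*(-57 - 90))*0 = (77*(-147))*0 = -11319*0 = 0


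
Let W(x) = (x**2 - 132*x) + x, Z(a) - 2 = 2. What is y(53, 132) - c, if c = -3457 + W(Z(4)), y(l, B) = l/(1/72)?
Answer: 7781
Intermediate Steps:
Z(a) = 4 (Z(a) = 2 + 2 = 4)
W(x) = x**2 - 131*x
y(l, B) = 72*l (y(l, B) = l/(1/72) = l*72 = 72*l)
c = -3965 (c = -3457 + 4*(-131 + 4) = -3457 + 4*(-127) = -3457 - 508 = -3965)
y(53, 132) - c = 72*53 - 1*(-3965) = 3816 + 3965 = 7781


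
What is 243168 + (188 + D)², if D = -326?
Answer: 262212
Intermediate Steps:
243168 + (188 + D)² = 243168 + (188 - 326)² = 243168 + (-138)² = 243168 + 19044 = 262212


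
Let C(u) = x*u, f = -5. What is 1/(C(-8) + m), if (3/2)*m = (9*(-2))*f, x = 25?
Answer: -1/140 ≈ -0.0071429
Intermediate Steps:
C(u) = 25*u
m = 60 (m = 2*((9*(-2))*(-5))/3 = 2*(-18*(-5))/3 = (⅔)*90 = 60)
1/(C(-8) + m) = 1/(25*(-8) + 60) = 1/(-200 + 60) = 1/(-140) = -1/140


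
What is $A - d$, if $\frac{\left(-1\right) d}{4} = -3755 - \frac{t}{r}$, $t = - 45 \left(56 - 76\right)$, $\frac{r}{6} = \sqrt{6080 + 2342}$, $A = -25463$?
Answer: $-40483 - \frac{300 \sqrt{8422}}{4211} \approx -40490.0$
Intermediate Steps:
$r = 6 \sqrt{8422}$ ($r = 6 \sqrt{6080 + 2342} = 6 \sqrt{8422} \approx 550.63$)
$t = 900$ ($t = \left(-45\right) \left(-20\right) = 900$)
$d = 15020 + \frac{300 \sqrt{8422}}{4211}$ ($d = - 4 \left(-3755 - \frac{900}{6 \sqrt{8422}}\right) = - 4 \left(-3755 - 900 \frac{\sqrt{8422}}{50532}\right) = - 4 \left(-3755 - \frac{75 \sqrt{8422}}{4211}\right) = 15020 + \frac{300 \sqrt{8422}}{4211} \approx 15027.0$)
$A - d = -25463 - \left(15020 + \frac{300 \sqrt{8422}}{4211}\right) = -40483 - \frac{300 \sqrt{8422}}{4211}$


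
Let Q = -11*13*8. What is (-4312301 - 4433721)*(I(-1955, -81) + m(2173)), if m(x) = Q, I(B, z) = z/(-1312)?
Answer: 6563220440317/656 ≈ 1.0005e+10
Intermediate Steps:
I(B, z) = -z/1312 (I(B, z) = z*(-1/1312) = -z/1312)
Q = -1144 (Q = -143*8 = -1144)
m(x) = -1144
(-4312301 - 4433721)*(I(-1955, -81) + m(2173)) = (-4312301 - 4433721)*(-1/1312*(-81) - 1144) = -8746022*(81/1312 - 1144) = -8746022*(-1500847/1312) = 6563220440317/656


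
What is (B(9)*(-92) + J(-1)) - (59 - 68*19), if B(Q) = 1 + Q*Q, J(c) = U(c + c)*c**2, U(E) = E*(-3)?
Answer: -6305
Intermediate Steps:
U(E) = -3*E
J(c) = -6*c**3 (J(c) = (-3*(c + c))*c**2 = (-6*c)*c**2 = -6*c**3)
B(Q) = 1 + Q**2
(B(9)*(-92) + J(-1)) - (59 - 68*19) = ((1 + 9**2)*(-92) - 6*(-1)**3) - (59 - 68*19) = ((1 + 81)*(-92) - 6*(-1)) - (59 - 1292) = (82*(-92) + 6) - 1*(-1233) = (-7544 + 6) + 1233 = -7538 + 1233 = -6305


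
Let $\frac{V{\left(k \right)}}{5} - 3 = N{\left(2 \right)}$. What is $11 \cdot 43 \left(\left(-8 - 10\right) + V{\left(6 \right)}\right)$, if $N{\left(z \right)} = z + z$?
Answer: $8041$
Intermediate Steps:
$N{\left(z \right)} = 2 z$
$V{\left(k \right)} = 35$ ($V{\left(k \right)} = 15 + 5 \cdot 2 \cdot 2 = 15 + 5 \cdot 4 = 15 + 20 = 35$)
$11 \cdot 43 \left(\left(-8 - 10\right) + V{\left(6 \right)}\right) = 11 \cdot 43 \left(\left(-8 - 10\right) + 35\right) = 473 \left(-18 + 35\right) = 473 \cdot 17 = 8041$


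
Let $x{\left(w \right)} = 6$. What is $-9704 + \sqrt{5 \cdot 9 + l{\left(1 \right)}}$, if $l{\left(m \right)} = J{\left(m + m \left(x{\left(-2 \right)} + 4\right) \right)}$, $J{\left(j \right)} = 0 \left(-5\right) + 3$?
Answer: $-9704 + 4 \sqrt{3} \approx -9697.1$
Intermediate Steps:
$J{\left(j \right)} = 3$ ($J{\left(j \right)} = 0 + 3 = 3$)
$l{\left(m \right)} = 3$
$-9704 + \sqrt{5 \cdot 9 + l{\left(1 \right)}} = -9704 + \sqrt{5 \cdot 9 + 3} = -9704 + \sqrt{45 + 3} = -9704 + \sqrt{48} = -9704 + 4 \sqrt{3}$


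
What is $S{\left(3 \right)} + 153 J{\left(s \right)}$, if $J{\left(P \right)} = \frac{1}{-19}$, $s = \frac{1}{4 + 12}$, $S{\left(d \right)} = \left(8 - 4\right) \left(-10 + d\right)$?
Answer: $- \frac{685}{19} \approx -36.053$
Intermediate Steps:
$S{\left(d \right)} = -40 + 4 d$ ($S{\left(d \right)} = 4 \left(-10 + d\right) = -40 + 4 d$)
$s = \frac{1}{16} \approx 0.0625$
$J{\left(P \right)} = - \frac{1}{19}$
$S{\left(3 \right)} + 153 J{\left(s \right)} = \left(-40 + 4 \cdot 3\right) + 153 \left(- \frac{1}{19}\right) = \left(-40 + 12\right) - \frac{153}{19} = -28 - \frac{153}{19} = - \frac{685}{19}$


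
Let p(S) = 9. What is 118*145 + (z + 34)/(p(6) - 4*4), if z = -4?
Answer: 119740/7 ≈ 17106.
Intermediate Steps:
118*145 + (z + 34)/(p(6) - 4*4) = 118*145 + (-4 + 34)/(9 - 4*4) = 17110 + 30/(9 - 16) = 17110 + 30/(-7) = 17110 + 30*(-1/7) = 17110 - 30/7 = 119740/7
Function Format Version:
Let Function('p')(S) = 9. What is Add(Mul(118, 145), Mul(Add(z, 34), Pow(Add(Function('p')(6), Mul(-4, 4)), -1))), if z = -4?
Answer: Rational(119740, 7) ≈ 17106.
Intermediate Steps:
Add(Mul(118, 145), Mul(Add(z, 34), Pow(Add(Function('p')(6), Mul(-4, 4)), -1))) = Add(Mul(118, 145), Mul(Add(-4, 34), Pow(Add(9, Mul(-4, 4)), -1))) = Add(17110, Mul(30, Pow(Add(9, -16), -1))) = Add(17110, Mul(30, Pow(-7, -1))) = Add(17110, Mul(30, Rational(-1, 7))) = Add(17110, Rational(-30, 7)) = Rational(119740, 7)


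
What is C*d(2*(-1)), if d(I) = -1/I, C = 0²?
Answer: 0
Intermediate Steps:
C = 0
C*d(2*(-1)) = 0*(-1/(2*(-1))) = 0*(-1/(-2)) = 0*(-1*(-½)) = 0*(½) = 0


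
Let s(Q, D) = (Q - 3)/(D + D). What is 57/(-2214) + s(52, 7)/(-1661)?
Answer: -17071/612909 ≈ -0.027852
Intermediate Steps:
s(Q, D) = (-3 + Q)/(2*D) (s(Q, D) = (-3 + Q)/((2*D)) = (-3 + Q)*(1/(2*D)) = (-3 + Q)/(2*D))
57/(-2214) + s(52, 7)/(-1661) = 57/(-2214) + ((½)*(-3 + 52)/7)/(-1661) = 57*(-1/2214) + ((½)*(⅐)*49)*(-1/1661) = -19/738 + (7/2)*(-1/1661) = -19/738 - 7/3322 = -17071/612909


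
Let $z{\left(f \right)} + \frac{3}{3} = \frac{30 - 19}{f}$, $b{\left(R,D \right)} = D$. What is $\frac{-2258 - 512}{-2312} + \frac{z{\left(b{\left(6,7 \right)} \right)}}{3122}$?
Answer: $\frac{15136207}{12631612} \approx 1.1983$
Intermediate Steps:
$z{\left(f \right)} = -1 + \frac{11}{f}$ ($z{\left(f \right)} = -1 + \frac{30 - 19}{f} = -1 + \frac{11}{f}$)
$\frac{-2258 - 512}{-2312} + \frac{z{\left(b{\left(6,7 \right)} \right)}}{3122} = \frac{-2258 - 512}{-2312} + \frac{\frac{1}{7} \left(11 - 7\right)}{3122} = \left(-2258 - 512\right) \left(- \frac{1}{2312}\right) + \frac{11 - 7}{7} \cdot \frac{1}{3122} = \left(-2770\right) \left(- \frac{1}{2312}\right) + \frac{1}{7} \cdot 4 \cdot \frac{1}{3122} = \frac{1385}{1156} + \frac{4}{7} \cdot \frac{1}{3122} = \frac{1385}{1156} + \frac{2}{10927} = \frac{15136207}{12631612}$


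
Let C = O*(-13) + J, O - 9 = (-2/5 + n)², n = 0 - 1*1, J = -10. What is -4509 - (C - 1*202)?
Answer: -103863/25 ≈ -4154.5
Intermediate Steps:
n = -1 (n = 0 - 1 = -1)
O = 274/25 (O = 9 + (-2/5 - 1)² = 9 + (-2*⅕ - 1)² = 9 + (-⅖ - 1)² = 9 + (-7/5)² = 9 + 49/25 = 274/25 ≈ 10.960)
C = -3812/25 (C = (274/25)*(-13) - 10 = -3562/25 - 10 = -3812/25 ≈ -152.48)
-4509 - (C - 1*202) = -4509 - (-3812/25 - 1*202) = -4509 - (-3812/25 - 202) = -4509 - 1*(-8862/25) = -4509 + 8862/25 = -103863/25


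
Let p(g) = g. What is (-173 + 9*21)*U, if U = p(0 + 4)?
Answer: 64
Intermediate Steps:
U = 4 (U = 0 + 4 = 4)
(-173 + 9*21)*U = (-173 + 9*21)*4 = (-173 + 189)*4 = 16*4 = 64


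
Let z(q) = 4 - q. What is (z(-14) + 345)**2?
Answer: 131769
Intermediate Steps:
(z(-14) + 345)**2 = ((4 - 1*(-14)) + 345)**2 = ((4 + 14) + 345)**2 = (18 + 345)**2 = 363**2 = 131769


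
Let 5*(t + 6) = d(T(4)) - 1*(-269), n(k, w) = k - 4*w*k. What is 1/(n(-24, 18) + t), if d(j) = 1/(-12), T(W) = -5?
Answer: 60/105107 ≈ 0.00057085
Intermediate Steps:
n(k, w) = k - 4*k*w
d(j) = -1/12
t = 2867/60 (t = -6 + (-1/12 - 1*(-269))/5 = -6 + (-1/12 + 269)/5 = -6 + (⅕)*(3227/12) = -6 + 3227/60 = 2867/60 ≈ 47.783)
1/(n(-24, 18) + t) = 1/(-24*(1 - 4*18) + 2867/60) = 1/(-24*(1 - 72) + 2867/60) = 1/(-24*(-71) + 2867/60) = 1/(1704 + 2867/60) = 1/(105107/60) = 60/105107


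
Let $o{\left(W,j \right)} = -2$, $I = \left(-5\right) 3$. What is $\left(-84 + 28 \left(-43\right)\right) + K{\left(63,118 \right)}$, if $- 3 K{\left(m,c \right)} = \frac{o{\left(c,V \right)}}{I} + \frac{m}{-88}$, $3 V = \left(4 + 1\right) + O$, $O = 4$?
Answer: $- \frac{5099711}{3960} \approx -1287.8$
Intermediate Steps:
$V = 3$ ($V = \frac{\left(4 + 1\right) + 4}{3} = \frac{5 + 4}{3} = \frac{1}{3} \cdot 9 = 3$)
$I = -15$
$K{\left(m,c \right)} = - \frac{2}{45} + \frac{m}{264}$ ($K{\left(m,c \right)} = - \frac{- \frac{2}{-15} + \frac{m}{-88}}{3} = - \frac{\left(-2\right) \left(- \frac{1}{15}\right) + m \left(- \frac{1}{88}\right)}{3} = - \frac{\frac{2}{15} - \frac{m}{88}}{3} = - \frac{2}{45} + \frac{m}{264}$)
$\left(-84 + 28 \left(-43\right)\right) + K{\left(63,118 \right)} = \left(-84 + 28 \left(-43\right)\right) + \left(- \frac{2}{45} + \frac{1}{264} \cdot 63\right) = \left(-84 - 1204\right) + \left(- \frac{2}{45} + \frac{21}{88}\right) = -1288 + \frac{769}{3960} = - \frac{5099711}{3960}$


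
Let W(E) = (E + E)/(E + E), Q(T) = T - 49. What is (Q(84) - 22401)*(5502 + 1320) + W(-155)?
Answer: -152580851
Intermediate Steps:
Q(T) = -49 + T
W(E) = 1 (W(E) = (2*E)/((2*E)) = (2*E)*(1/(2*E)) = 1)
(Q(84) - 22401)*(5502 + 1320) + W(-155) = ((-49 + 84) - 22401)*(5502 + 1320) + 1 = (35 - 22401)*6822 + 1 = -22366*6822 + 1 = -152580852 + 1 = -152580851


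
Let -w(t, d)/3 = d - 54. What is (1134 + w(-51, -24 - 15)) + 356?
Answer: 1769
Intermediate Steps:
w(t, d) = 162 - 3*d (w(t, d) = -3*(d - 54) = -3*(-54 + d) = 162 - 3*d)
(1134 + w(-51, -24 - 15)) + 356 = (1134 + (162 - 3*(-24 - 15))) + 356 = (1134 + (162 - 3*(-39))) + 356 = (1134 + (162 + 117)) + 356 = (1134 + 279) + 356 = 1413 + 356 = 1769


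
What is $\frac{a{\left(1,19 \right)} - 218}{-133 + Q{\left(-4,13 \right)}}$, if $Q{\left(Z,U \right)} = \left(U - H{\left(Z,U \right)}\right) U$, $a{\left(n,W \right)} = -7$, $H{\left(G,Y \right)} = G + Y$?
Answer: $\frac{25}{9} \approx 2.7778$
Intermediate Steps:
$Q{\left(Z,U \right)} = - U Z$ ($Q{\left(Z,U \right)} = \left(U - \left(Z + U\right)\right) U = \left(U - \left(U + Z\right)\right) U = - Z U = - U Z$)
$\frac{a{\left(1,19 \right)} - 218}{-133 + Q{\left(-4,13 \right)}} = \frac{-7 - 218}{-133 - 13 \left(-4\right)} = - \frac{225}{-133 + 52} = - \frac{225}{-81} = \left(-225\right) \left(- \frac{1}{81}\right) = \frac{25}{9}$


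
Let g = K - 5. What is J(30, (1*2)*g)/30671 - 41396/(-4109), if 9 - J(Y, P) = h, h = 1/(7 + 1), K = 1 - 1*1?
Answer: 10157545467/1008217112 ≈ 10.075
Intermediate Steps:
K = 0 (K = 1 - 1 = 0)
g = -5 (g = 0 - 5 = -5)
h = ⅛ (h = 1/8 = ⅛ ≈ 0.12500)
J(Y, P) = 71/8 (J(Y, P) = 9 - 1*⅛ = 9 - ⅛ = 71/8)
J(30, (1*2)*g)/30671 - 41396/(-4109) = (71/8)/30671 - 41396/(-4109) = (71/8)*(1/30671) - 41396*(-1/4109) = 71/245368 + 41396/4109 = 10157545467/1008217112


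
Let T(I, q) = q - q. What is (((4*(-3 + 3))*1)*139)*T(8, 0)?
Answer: 0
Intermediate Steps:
T(I, q) = 0
(((4*(-3 + 3))*1)*139)*T(8, 0) = (((4*(-3 + 3))*1)*139)*0 = (((4*0)*1)*139)*0 = ((0*1)*139)*0 = (0*139)*0 = 0*0 = 0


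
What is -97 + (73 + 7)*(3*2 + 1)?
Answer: 463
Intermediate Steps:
-97 + (73 + 7)*(3*2 + 1) = -97 + 80*(6 + 1) = -97 + 80*7 = -97 + 560 = 463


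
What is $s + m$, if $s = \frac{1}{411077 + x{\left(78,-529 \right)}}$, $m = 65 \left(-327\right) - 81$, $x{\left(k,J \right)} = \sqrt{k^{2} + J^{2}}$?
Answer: $- \frac{3605442922378267}{168984014004} - \frac{5 \sqrt{11437}}{168984014004} \approx -21336.0$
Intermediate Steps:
$x{\left(k,J \right)} = \sqrt{J^{2} + k^{2}}$
$m = -21336$ ($m = -21255 - 81 = -21336$)
$s = \frac{1}{411077 + 5 \sqrt{11437}}$ ($s = \frac{1}{411077 + \sqrt{\left(-529\right)^{2} + 78^{2}}} = \frac{1}{411077 + \sqrt{279841 + 6084}} = \frac{1}{411077 + \sqrt{285925}} = \frac{1}{411077 + 5 \sqrt{11437}} \approx 2.4295 \cdot 10^{-6}$)
$s + m = \left(\frac{411077}{168984014004} - \frac{5 \sqrt{11437}}{168984014004}\right) - 21336 = - \frac{3605442922378267}{168984014004} - \frac{5 \sqrt{11437}}{168984014004}$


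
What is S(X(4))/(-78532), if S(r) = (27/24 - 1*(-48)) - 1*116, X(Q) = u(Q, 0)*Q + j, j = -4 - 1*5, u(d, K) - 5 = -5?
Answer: 535/628256 ≈ 0.00085156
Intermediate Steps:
u(d, K) = 0 (u(d, K) = 5 - 5 = 0)
j = -9 (j = -4 - 5 = -9)
X(Q) = -9 (X(Q) = 0*Q - 9 = 0 - 9 = -9)
S(r) = -535/8 (S(r) = (27*(1/24) + 48) - 116 = (9/8 + 48) - 116 = 393/8 - 116 = -535/8)
S(X(4))/(-78532) = -535/8/(-78532) = -535/8*(-1/78532) = 535/628256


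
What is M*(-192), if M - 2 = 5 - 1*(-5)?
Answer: -2304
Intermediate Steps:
M = 12 (M = 2 + (5 - 1*(-5)) = 2 + (5 + 5) = 2 + 10 = 12)
M*(-192) = 12*(-192) = -2304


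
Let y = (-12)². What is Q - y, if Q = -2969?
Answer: -3113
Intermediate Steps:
y = 144
Q - y = -2969 - 1*144 = -2969 - 144 = -3113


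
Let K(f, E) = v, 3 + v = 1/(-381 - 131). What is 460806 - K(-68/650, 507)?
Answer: 235934209/512 ≈ 4.6081e+5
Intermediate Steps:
v = -1537/512 (v = -3 + 1/(-381 - 131) = -3 + 1/(-512) = -3 - 1/512 = -1537/512 ≈ -3.0020)
K(f, E) = -1537/512
460806 - K(-68/650, 507) = 460806 - 1*(-1537/512) = 460806 + 1537/512 = 235934209/512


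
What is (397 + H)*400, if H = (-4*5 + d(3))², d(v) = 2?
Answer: 288400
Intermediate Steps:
H = 324 (H = (-4*5 + 2)² = (-20 + 2)² = (-18)² = 324)
(397 + H)*400 = (397 + 324)*400 = 721*400 = 288400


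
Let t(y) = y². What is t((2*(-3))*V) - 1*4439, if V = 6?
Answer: -3143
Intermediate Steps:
t((2*(-3))*V) - 1*4439 = ((2*(-3))*6)² - 1*4439 = (-6*6)² - 4439 = (-36)² - 4439 = 1296 - 4439 = -3143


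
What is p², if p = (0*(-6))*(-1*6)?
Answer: 0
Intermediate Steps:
p = 0 (p = 0*(-6) = 0)
p² = 0² = 0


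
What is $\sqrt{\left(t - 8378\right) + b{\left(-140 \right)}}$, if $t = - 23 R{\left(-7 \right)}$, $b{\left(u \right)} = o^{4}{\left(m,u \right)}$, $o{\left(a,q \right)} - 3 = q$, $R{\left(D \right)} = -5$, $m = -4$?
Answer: $\sqrt{352267098} \approx 18769.0$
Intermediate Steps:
$o{\left(a,q \right)} = 3 + q$
$b{\left(u \right)} = \left(3 + u\right)^{4}$
$t = 115$ ($t = \left(-23\right) \left(-5\right) = 115$)
$\sqrt{\left(t - 8378\right) + b{\left(-140 \right)}} = \sqrt{\left(115 - 8378\right) + \left(3 - 140\right)^{4}} = \sqrt{-8263 + \left(-137\right)^{4}} = \sqrt{-8263 + 352275361} = \sqrt{352267098}$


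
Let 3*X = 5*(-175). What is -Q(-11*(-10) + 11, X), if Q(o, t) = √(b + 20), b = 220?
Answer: -4*√15 ≈ -15.492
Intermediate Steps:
X = -875/3 (X = (5*(-175))/3 = (⅓)*(-875) = -875/3 ≈ -291.67)
Q(o, t) = 4*√15 (Q(o, t) = √(220 + 20) = √240 = 4*√15)
-Q(-11*(-10) + 11, X) = -4*√15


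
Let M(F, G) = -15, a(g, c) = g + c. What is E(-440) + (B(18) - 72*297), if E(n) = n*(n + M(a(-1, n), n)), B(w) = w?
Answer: 178834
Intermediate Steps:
a(g, c) = c + g
E(n) = n*(-15 + n) (E(n) = n*(n - 15) = n*(-15 + n))
E(-440) + (B(18) - 72*297) = -440*(-15 - 440) + (18 - 72*297) = -440*(-455) + (18 - 21384) = 200200 - 21366 = 178834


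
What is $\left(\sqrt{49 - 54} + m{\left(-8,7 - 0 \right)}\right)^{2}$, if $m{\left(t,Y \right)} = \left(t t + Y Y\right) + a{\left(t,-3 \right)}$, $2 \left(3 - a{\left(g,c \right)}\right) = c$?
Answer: $\frac{55205}{4} + 235 i \sqrt{5} \approx 13801.0 + 525.48 i$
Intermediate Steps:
$a{\left(g,c \right)} = 3 - \frac{c}{2}$
$m{\left(t,Y \right)} = \frac{9}{2} + Y^{2} + t^{2}$ ($m{\left(t,Y \right)} = \left(t t + Y Y\right) + \left(3 - - \frac{3}{2}\right) = \left(t^{2} + Y^{2}\right) + \left(3 + \frac{3}{2}\right) = \left(Y^{2} + t^{2}\right) + \frac{9}{2} = \frac{9}{2} + Y^{2} + t^{2}$)
$\left(\sqrt{49 - 54} + m{\left(-8,7 - 0 \right)}\right)^{2} = \left(\sqrt{49 - 54} + \left(\frac{9}{2} + \left(7 - 0\right)^{2} + \left(-8\right)^{2}\right)\right)^{2} = \left(\sqrt{-5} + \left(\frac{9}{2} + \left(7 + 0\right)^{2} + 64\right)\right)^{2} = \left(i \sqrt{5} + \left(\frac{9}{2} + 7^{2} + 64\right)\right)^{2} = \left(i \sqrt{5} + \left(\frac{9}{2} + 49 + 64\right)\right)^{2} = \left(i \sqrt{5} + \frac{235}{2}\right)^{2} = \left(\frac{235}{2} + i \sqrt{5}\right)^{2}$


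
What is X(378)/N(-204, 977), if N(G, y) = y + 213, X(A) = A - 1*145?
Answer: 233/1190 ≈ 0.19580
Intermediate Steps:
X(A) = -145 + A (X(A) = A - 145 = -145 + A)
N(G, y) = 213 + y
X(378)/N(-204, 977) = (-145 + 378)/(213 + 977) = 233/1190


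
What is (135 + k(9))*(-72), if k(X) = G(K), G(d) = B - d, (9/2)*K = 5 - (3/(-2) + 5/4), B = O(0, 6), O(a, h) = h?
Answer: -10068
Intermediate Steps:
B = 6
K = 7/6 (K = 2*(5 - (3/(-2) + 5/4))/9 = 2*(5 - (3*(-½) + 5*(¼)))/9 = 2*(5 - (-3/2 + 5/4))/9 = 2*(5 - 1*(-¼))/9 = 2*(5 + ¼)/9 = (2/9)*(21/4) = 7/6 ≈ 1.1667)
G(d) = 6 - d
k(X) = 29/6 (k(X) = 6 - 1*7/6 = 6 - 7/6 = 29/6)
(135 + k(9))*(-72) = (135 + 29/6)*(-72) = (839/6)*(-72) = -10068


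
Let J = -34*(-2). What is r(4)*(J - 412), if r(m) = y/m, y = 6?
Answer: -516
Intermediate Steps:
r(m) = 6/m
J = 68
r(4)*(J - 412) = (6/4)*(68 - 412) = (6*(1/4))*(-344) = (3/2)*(-344) = -516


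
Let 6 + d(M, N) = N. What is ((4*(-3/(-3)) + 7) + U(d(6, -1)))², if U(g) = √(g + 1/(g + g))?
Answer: 1595/14 + 33*I*√154/7 ≈ 113.93 + 58.503*I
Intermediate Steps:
d(M, N) = -6 + N
U(g) = √(g + 1/(2*g))
((4*(-3/(-3)) + 7) + U(d(6, -1)))² = ((4*(-3/(-3)) + 7) + √(2/(-6 - 1) + 4*(-6 - 1))/2)² = ((4*(-3*(-⅓)) + 7) + √(2/(-7) + 4*(-7))/2)² = ((4*1 + 7) + √(2*(-⅐) - 28)/2)² = ((4 + 7) + √(-2/7 - 28)/2)² = (11 + √(-198/7)/2)² = (11 + (3*I*√154/7)/2)² = (11 + 3*I*√154/14)²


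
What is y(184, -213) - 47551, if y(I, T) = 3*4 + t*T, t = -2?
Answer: -47113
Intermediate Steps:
y(I, T) = 12 - 2*T (y(I, T) = 3*4 - 2*T = 12 - 2*T)
y(184, -213) - 47551 = (12 - 2*(-213)) - 47551 = (12 + 426) - 47551 = 438 - 47551 = -47113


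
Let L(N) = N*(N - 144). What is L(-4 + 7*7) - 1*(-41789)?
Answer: 37334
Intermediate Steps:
L(N) = N*(-144 + N)
L(-4 + 7*7) - 1*(-41789) = (-4 + 7*7)*(-144 + (-4 + 7*7)) - 1*(-41789) = (-4 + 49)*(-144 + (-4 + 49)) + 41789 = 45*(-144 + 45) + 41789 = 45*(-99) + 41789 = -4455 + 41789 = 37334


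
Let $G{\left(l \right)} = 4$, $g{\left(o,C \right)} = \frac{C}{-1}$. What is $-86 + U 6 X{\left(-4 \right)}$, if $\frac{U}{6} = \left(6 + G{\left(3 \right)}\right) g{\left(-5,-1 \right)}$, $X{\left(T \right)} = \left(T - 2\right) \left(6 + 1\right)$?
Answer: $-15206$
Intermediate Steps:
$g{\left(o,C \right)} = - C$ ($g{\left(o,C \right)} = C \left(-1\right) = - C$)
$X{\left(T \right)} = -14 + 7 T$ ($X{\left(T \right)} = \left(-2 + T\right) 7 = -14 + 7 T$)
$U = 60$ ($U = 6 \left(6 + 4\right) \left(\left(-1\right) \left(-1\right)\right) = 6 \cdot 10 \cdot 1 = 6 \cdot 10 = 60$)
$-86 + U 6 X{\left(-4 \right)} = -86 + 60 \cdot 6 \left(-14 + 7 \left(-4\right)\right) = -86 + 60 \cdot 6 \left(-14 - 28\right) = -86 + 60 \cdot 6 \left(-42\right) = -86 + 60 \left(-252\right) = -86 - 15120 = -15206$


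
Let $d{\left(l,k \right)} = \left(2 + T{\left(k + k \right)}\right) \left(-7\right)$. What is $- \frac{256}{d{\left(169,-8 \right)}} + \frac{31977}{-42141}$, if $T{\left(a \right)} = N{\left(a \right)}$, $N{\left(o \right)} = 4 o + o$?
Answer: $- \frac{427993}{348621} \approx -1.2277$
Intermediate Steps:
$N{\left(o \right)} = 5 o$
$T{\left(a \right)} = 5 a$
$d{\left(l,k \right)} = -14 - 70 k$ ($d{\left(l,k \right)} = \left(2 + 5 \left(k + k\right)\right) \left(-7\right) = \left(2 + 5 \cdot 2 k\right) \left(-7\right) = \left(2 + 10 k\right) \left(-7\right) = -14 - 70 k$)
$- \frac{256}{d{\left(169,-8 \right)}} + \frac{31977}{-42141} = - \frac{256}{-14 - -560} + \frac{31977}{-42141} = - \frac{256}{-14 + 560} + 31977 \left(- \frac{1}{42141}\right) = - \frac{256}{546} - \frac{969}{1277} = \left(-256\right) \frac{1}{546} - \frac{969}{1277} = - \frac{128}{273} - \frac{969}{1277} = - \frac{427993}{348621}$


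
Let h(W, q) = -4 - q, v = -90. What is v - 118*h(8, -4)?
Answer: -90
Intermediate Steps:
v - 118*h(8, -4) = -90 - 118*(-4 - 1*(-4)) = -90 - 118*(-4 + 4) = -90 - 118*0 = -90 + 0 = -90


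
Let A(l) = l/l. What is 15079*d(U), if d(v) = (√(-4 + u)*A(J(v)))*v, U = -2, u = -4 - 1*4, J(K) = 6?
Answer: -60316*I*√3 ≈ -1.0447e+5*I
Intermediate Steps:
u = -8 (u = -4 - 4 = -8)
A(l) = 1
d(v) = 2*I*v*√3 (d(v) = (√(-4 - 8)*1)*v = (√(-12)*1)*v = ((2*I*√3)*1)*v = (2*I*√3)*v = 2*I*v*√3)
15079*d(U) = 15079*(2*I*(-2)*√3) = 15079*(-4*I*√3) = -60316*I*√3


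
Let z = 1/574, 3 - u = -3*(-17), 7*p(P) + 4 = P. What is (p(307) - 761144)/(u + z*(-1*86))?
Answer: 218435905/13819 ≈ 15807.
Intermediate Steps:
p(P) = -4/7 + P/7
u = -48 (u = 3 - (-3)*(-17) = 3 - 1*51 = 3 - 51 = -48)
z = 1/574 ≈ 0.0017422
(p(307) - 761144)/(u + z*(-1*86)) = ((-4/7 + (⅐)*307) - 761144)/(-48 + (-1*86)/574) = ((-4/7 + 307/7) - 761144)/(-48 + (1/574)*(-86)) = (303/7 - 761144)/(-48 - 43/287) = -5327705/(7*(-13819/287)) = -5327705/7*(-287/13819) = 218435905/13819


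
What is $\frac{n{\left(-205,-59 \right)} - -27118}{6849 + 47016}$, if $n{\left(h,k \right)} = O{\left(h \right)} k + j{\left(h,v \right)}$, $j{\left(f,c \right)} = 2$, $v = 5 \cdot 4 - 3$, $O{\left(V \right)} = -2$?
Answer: $\frac{27238}{53865} \approx 0.50567$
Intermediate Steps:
$v = 17$ ($v = 20 - 3 = 17$)
$n{\left(h,k \right)} = 2 - 2 k$ ($n{\left(h,k \right)} = - 2 k + 2 = 2 - 2 k$)
$\frac{n{\left(-205,-59 \right)} - -27118}{6849 + 47016} = \frac{\left(2 - -118\right) - -27118}{6849 + 47016} = \frac{\left(2 + 118\right) + 27118}{53865} = \left(120 + 27118\right) \frac{1}{53865} = 27238 \cdot \frac{1}{53865} = \frac{27238}{53865}$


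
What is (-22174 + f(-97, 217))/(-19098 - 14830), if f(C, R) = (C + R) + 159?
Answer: 21895/33928 ≈ 0.64534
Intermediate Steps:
f(C, R) = 159 + C + R
(-22174 + f(-97, 217))/(-19098 - 14830) = (-22174 + (159 - 97 + 217))/(-19098 - 14830) = (-22174 + 279)/(-33928) = -21895*(-1/33928) = 21895/33928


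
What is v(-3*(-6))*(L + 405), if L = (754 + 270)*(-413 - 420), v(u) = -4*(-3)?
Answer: -10231044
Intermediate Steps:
v(u) = 12
L = -852992 (L = 1024*(-833) = -852992)
v(-3*(-6))*(L + 405) = 12*(-852992 + 405) = 12*(-852587) = -10231044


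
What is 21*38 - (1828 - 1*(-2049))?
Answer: -3079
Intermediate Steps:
21*38 - (1828 - 1*(-2049)) = 798 - (1828 + 2049) = 798 - 1*3877 = 798 - 3877 = -3079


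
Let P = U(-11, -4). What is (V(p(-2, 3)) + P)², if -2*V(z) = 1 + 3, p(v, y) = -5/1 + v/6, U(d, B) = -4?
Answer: 36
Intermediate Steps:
p(v, y) = -5 + v/6 (p(v, y) = -5*1 + v*(⅙) = -5 + v/6)
V(z) = -2 (V(z) = -(1 + 3)/2 = -½*4 = -2)
P = -4
(V(p(-2, 3)) + P)² = (-2 - 4)² = (-6)² = 36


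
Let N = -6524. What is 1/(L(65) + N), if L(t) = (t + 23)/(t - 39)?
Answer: -13/84768 ≈ -0.00015336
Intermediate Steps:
L(t) = (23 + t)/(-39 + t)
1/(L(65) + N) = 1/((23 + 65)/(-39 + 65) - 6524) = 1/(88/26 - 6524) = 1/((1/26)*88 - 6524) = 1/(44/13 - 6524) = 1/(-84768/13) = -13/84768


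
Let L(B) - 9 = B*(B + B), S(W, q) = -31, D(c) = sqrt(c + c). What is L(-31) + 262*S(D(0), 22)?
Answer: -6191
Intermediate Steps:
D(c) = sqrt(2)*sqrt(c) (D(c) = sqrt(2*c) = sqrt(2)*sqrt(c))
L(B) = 9 + 2*B**2 (L(B) = 9 + B*(B + B) = 9 + B*(2*B) = 9 + 2*B**2)
L(-31) + 262*S(D(0), 22) = (9 + 2*(-31)**2) + 262*(-31) = (9 + 2*961) - 8122 = (9 + 1922) - 8122 = 1931 - 8122 = -6191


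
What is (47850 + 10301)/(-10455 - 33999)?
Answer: -58151/44454 ≈ -1.3081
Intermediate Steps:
(47850 + 10301)/(-10455 - 33999) = 58151/(-44454) = 58151*(-1/44454) = -58151/44454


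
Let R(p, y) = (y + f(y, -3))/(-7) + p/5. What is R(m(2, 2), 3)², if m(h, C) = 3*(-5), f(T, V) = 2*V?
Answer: 324/49 ≈ 6.6122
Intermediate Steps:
m(h, C) = -15
R(p, y) = 6/7 - y/7 + p/5 (R(p, y) = (y + 2*(-3))/(-7) + p/5 = (y - 6)*(-⅐) + p*(⅕) = (-6 + y)*(-⅐) + p/5 = (6/7 - y/7) + p/5 = 6/7 - y/7 + p/5)
R(m(2, 2), 3)² = (6/7 - ⅐*3 + (⅕)*(-15))² = (6/7 - 3/7 - 3)² = (-18/7)² = 324/49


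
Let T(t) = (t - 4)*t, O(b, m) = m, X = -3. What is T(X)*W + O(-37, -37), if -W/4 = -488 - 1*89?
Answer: 48431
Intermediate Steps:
W = 2308 (W = -4*(-488 - 1*89) = -4*(-488 - 89) = -4*(-577) = 2308)
T(t) = t*(-4 + t) (T(t) = (-4 + t)*t = t*(-4 + t))
T(X)*W + O(-37, -37) = -3*(-4 - 3)*2308 - 37 = -3*(-7)*2308 - 37 = 21*2308 - 37 = 48468 - 37 = 48431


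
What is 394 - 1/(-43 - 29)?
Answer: 28369/72 ≈ 394.01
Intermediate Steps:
394 - 1/(-43 - 29) = 394 - 1/(-72) = 394 - 1*(-1/72) = 394 + 1/72 = 28369/72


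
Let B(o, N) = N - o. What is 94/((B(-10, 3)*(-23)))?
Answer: -94/299 ≈ -0.31438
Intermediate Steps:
94/((B(-10, 3)*(-23))) = 94/(((3 - 1*(-10))*(-23))) = 94/(((3 + 10)*(-23))) = 94/((13*(-23))) = 94/(-299) = 94*(-1/299) = -94/299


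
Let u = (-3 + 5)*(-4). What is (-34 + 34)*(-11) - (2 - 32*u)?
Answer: -258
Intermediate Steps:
u = -8 (u = 2*(-4) = -8)
(-34 + 34)*(-11) - (2 - 32*u) = (-34 + 34)*(-11) - (2 - 32*(-8)) = 0*(-11) - (2 + 256) = 0 - 1*258 = 0 - 258 = -258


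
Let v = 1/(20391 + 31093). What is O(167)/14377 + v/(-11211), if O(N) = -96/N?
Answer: -55412364863/1385802620051916 ≈ -3.9986e-5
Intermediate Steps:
v = 1/51484 ≈ 1.9424e-5
O(167)/14377 + v/(-11211) = -96/167/14377 + (1/51484)/(-11211) = -96*1/167*(1/14377) + (1/51484)*(-1/11211) = -96/167*1/14377 - 1/577187124 = -96/2400959 - 1/577187124 = -55412364863/1385802620051916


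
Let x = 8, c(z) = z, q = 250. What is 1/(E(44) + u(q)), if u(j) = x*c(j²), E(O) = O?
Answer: 1/500044 ≈ 1.9998e-6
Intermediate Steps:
u(j) = 8*j²
1/(E(44) + u(q)) = 1/(44 + 8*250²) = 1/(44 + 8*62500) = 1/(44 + 500000) = 1/500044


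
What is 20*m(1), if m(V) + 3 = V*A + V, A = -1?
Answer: -60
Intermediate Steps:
m(V) = -3 (m(V) = -3 + (V*(-1) + V) = -3 + (-V + V) = -3 + 0 = -3)
20*m(1) = 20*(-3) = -60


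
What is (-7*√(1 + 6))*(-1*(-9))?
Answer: -63*√7 ≈ -166.68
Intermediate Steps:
(-7*√(1 + 6))*(-1*(-9)) = -7*√7*9 = -63*√7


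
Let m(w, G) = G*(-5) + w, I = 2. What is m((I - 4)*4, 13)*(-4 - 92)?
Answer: 7008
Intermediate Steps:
m(w, G) = w - 5*G (m(w, G) = -5*G + w = w - 5*G)
m((I - 4)*4, 13)*(-4 - 92) = ((2 - 4)*4 - 5*13)*(-4 - 92) = (-2*4 - 65)*(-96) = (-8 - 65)*(-96) = -73*(-96) = 7008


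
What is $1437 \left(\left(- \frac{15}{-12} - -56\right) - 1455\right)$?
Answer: $- \frac{8034267}{4} \approx -2.0086 \cdot 10^{6}$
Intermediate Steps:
$1437 \left(\left(- \frac{15}{-12} - -56\right) - 1455\right) = 1437 \left(\left(\left(-15\right) \left(- \frac{1}{12}\right) + 56\right) - 1455\right) = 1437 \left(\left(\frac{5}{4} + 56\right) - 1455\right) = 1437 \left(\frac{229}{4} - 1455\right) = 1437 \left(- \frac{5591}{4}\right) = - \frac{8034267}{4}$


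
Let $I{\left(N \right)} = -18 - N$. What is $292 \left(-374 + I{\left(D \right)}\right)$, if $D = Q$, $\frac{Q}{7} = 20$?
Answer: $-155344$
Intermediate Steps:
$Q = 140$ ($Q = 7 \cdot 20 = 140$)
$D = 140$
$292 \left(-374 + I{\left(D \right)}\right) = 292 \left(-374 - 158\right) = 292 \left(-532\right) = -155344$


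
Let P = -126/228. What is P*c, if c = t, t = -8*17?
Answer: 1428/19 ≈ 75.158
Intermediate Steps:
P = -21/38 (P = -126*1/228 = -21/38 ≈ -0.55263)
t = -136
c = -136
P*c = -21/38*(-136) = 1428/19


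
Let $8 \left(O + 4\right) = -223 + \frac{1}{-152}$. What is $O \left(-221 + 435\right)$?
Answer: $- \frac{4147427}{608} \approx -6821.4$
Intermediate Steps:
$O = - \frac{38761}{1216}$ ($O = -4 + \frac{-223 + \frac{1}{-152}}{8} = -4 + \frac{-223 - \frac{1}{152}}{8} = -4 + \frac{1}{8} \left(- \frac{33897}{152}\right) = -4 - \frac{33897}{1216} = - \frac{38761}{1216} \approx -31.876$)
$O \left(-221 + 435\right) = - \frac{38761 \left(-221 + 435\right)}{1216} = \left(- \frac{38761}{1216}\right) 214 = - \frac{4147427}{608}$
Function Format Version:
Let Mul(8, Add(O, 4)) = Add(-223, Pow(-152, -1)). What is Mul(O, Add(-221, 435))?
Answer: Rational(-4147427, 608) ≈ -6821.4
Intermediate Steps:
O = Rational(-38761, 1216) (O = Add(-4, Mul(Rational(1, 8), Add(-223, Pow(-152, -1)))) = Add(-4, Mul(Rational(1, 8), Add(-223, Rational(-1, 152)))) = Add(-4, Mul(Rational(1, 8), Rational(-33897, 152))) = Add(-4, Rational(-33897, 1216)) = Rational(-38761, 1216) ≈ -31.876)
Mul(O, Add(-221, 435)) = Mul(Rational(-38761, 1216), Add(-221, 435)) = Mul(Rational(-38761, 1216), 214) = Rational(-4147427, 608)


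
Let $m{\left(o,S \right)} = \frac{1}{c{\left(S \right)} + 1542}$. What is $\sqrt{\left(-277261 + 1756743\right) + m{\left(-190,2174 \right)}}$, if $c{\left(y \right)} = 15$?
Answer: $\frac{5 \sqrt{15940590047}}{519} \approx 1216.3$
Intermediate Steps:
$m{\left(o,S \right)} = \frac{1}{1557}$ ($m{\left(o,S \right)} = \frac{1}{15 + 1542} = \frac{1}{1557}$)
$\sqrt{\left(-277261 + 1756743\right) + m{\left(-190,2174 \right)}} = \sqrt{\left(-277261 + 1756743\right) + \frac{1}{1557}} = \sqrt{1479482 + \frac{1}{1557}} = \sqrt{\frac{2303553475}{1557}} = \frac{5 \sqrt{15940590047}}{519}$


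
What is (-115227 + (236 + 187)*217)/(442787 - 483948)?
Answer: 23436/41161 ≈ 0.56937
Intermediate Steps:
(-115227 + (236 + 187)*217)/(442787 - 483948) = (-115227 + 423*217)/(-41161) = (-115227 + 91791)*(-1/41161) = -23436*(-1/41161) = 23436/41161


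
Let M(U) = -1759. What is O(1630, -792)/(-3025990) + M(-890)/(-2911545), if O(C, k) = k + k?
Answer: 90314579/80093691405 ≈ 0.0011276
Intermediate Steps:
O(C, k) = 2*k
O(1630, -792)/(-3025990) + M(-890)/(-2911545) = (2*(-792))/(-3025990) - 1759/(-2911545) = -1584*(-1/3025990) - 1759*(-1/2911545) = 72/137545 + 1759/2911545 = 90314579/80093691405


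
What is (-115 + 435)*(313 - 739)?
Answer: -136320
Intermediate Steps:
(-115 + 435)*(313 - 739) = 320*(-426) = -136320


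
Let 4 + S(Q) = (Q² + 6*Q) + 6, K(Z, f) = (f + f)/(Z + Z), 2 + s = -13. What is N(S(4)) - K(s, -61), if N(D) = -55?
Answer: -886/15 ≈ -59.067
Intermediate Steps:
s = -15 (s = -2 - 13 = -15)
K(Z, f) = f/Z (K(Z, f) = (2*f)/((2*Z)) = (2*f)*(1/(2*Z)) = f/Z)
S(Q) = 2 + Q² + 6*Q (S(Q) = -4 + ((Q² + 6*Q) + 6) = -4 + (6 + Q² + 6*Q) = 2 + Q² + 6*Q)
N(S(4)) - K(s, -61) = -55 - (-61)/(-15) = -55 - (-61)*(-1)/15 = -55 - 1*61/15 = -55 - 61/15 = -886/15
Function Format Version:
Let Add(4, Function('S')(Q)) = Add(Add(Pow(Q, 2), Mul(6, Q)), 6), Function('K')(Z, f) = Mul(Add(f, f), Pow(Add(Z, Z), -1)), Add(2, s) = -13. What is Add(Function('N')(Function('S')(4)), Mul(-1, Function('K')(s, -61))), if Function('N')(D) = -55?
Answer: Rational(-886, 15) ≈ -59.067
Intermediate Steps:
s = -15 (s = Add(-2, -13) = -15)
Function('K')(Z, f) = Mul(f, Pow(Z, -1)) (Function('K')(Z, f) = Mul(Mul(2, f), Pow(Mul(2, Z), -1)) = Mul(Mul(2, f), Mul(Rational(1, 2), Pow(Z, -1))) = Mul(f, Pow(Z, -1)))
Function('S')(Q) = Add(2, Pow(Q, 2), Mul(6, Q)) (Function('S')(Q) = Add(-4, Add(Add(Pow(Q, 2), Mul(6, Q)), 6)) = Add(-4, Add(6, Pow(Q, 2), Mul(6, Q))) = Add(2, Pow(Q, 2), Mul(6, Q)))
Add(Function('N')(Function('S')(4)), Mul(-1, Function('K')(s, -61))) = Add(-55, Mul(-1, Mul(-61, Pow(-15, -1)))) = Add(-55, Mul(-1, Mul(-61, Rational(-1, 15)))) = Add(-55, Mul(-1, Rational(61, 15))) = Add(-55, Rational(-61, 15)) = Rational(-886, 15)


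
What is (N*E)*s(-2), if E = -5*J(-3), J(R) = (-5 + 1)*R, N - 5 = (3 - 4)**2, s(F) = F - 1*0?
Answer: 720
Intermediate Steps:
s(F) = F (s(F) = F + 0 = F)
N = 6 (N = 5 + (3 - 4)**2 = 5 + (-1)**2 = 5 + 1 = 6)
J(R) = -4*R
E = -60 (E = -(-20)*(-3) = -5*12 = -60)
(N*E)*s(-2) = (6*(-60))*(-2) = -360*(-2) = 720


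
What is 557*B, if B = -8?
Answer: -4456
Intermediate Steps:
557*B = 557*(-8) = -4456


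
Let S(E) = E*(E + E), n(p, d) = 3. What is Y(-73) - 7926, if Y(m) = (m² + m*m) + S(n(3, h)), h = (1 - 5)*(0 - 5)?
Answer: 2750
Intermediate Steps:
h = 20 (h = -4*(-5) = 20)
S(E) = 2*E² (S(E) = E*(2*E) = 2*E²)
Y(m) = 18 + 2*m² (Y(m) = (m² + m*m) + 2*3² = (m² + m²) + 2*9 = 2*m² + 18 = 18 + 2*m²)
Y(-73) - 7926 = (18 + 2*(-73)²) - 7926 = (18 + 2*5329) - 7926 = (18 + 10658) - 7926 = 10676 - 7926 = 2750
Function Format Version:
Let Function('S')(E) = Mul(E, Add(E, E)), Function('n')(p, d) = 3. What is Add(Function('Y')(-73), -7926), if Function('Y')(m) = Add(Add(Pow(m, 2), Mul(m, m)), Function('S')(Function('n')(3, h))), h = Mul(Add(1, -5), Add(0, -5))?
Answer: 2750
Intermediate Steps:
h = 20 (h = Mul(-4, -5) = 20)
Function('S')(E) = Mul(2, Pow(E, 2)) (Function('S')(E) = Mul(E, Mul(2, E)) = Mul(2, Pow(E, 2)))
Function('Y')(m) = Add(18, Mul(2, Pow(m, 2))) (Function('Y')(m) = Add(Add(Pow(m, 2), Mul(m, m)), Mul(2, Pow(3, 2))) = Add(Add(Pow(m, 2), Pow(m, 2)), Mul(2, 9)) = Add(Mul(2, Pow(m, 2)), 18) = Add(18, Mul(2, Pow(m, 2))))
Add(Function('Y')(-73), -7926) = Add(Add(18, Mul(2, Pow(-73, 2))), -7926) = Add(Add(18, Mul(2, 5329)), -7926) = Add(Add(18, 10658), -7926) = Add(10676, -7926) = 2750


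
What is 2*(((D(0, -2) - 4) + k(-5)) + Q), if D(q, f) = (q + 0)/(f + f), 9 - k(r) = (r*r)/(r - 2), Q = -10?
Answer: -20/7 ≈ -2.8571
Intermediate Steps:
k(r) = 9 - r²/(-2 + r) (k(r) = 9 - r*r/(r - 2) = 9 - r²/(-2 + r))
D(q, f) = q/(2*f) (D(q, f) = q/((2*f)) = q*(1/(2*f)) = q/(2*f))
2*(((D(0, -2) - 4) + k(-5)) + Q) = 2*((((½)*0/(-2) - 4) + (-18 - 1*(-5)² + 9*(-5))/(-2 - 5)) - 10) = 2*((((½)*0*(-½) - 4) + (-18 - 1*25 - 45)/(-7)) - 10) = 2*(((0 - 4) - (-18 - 25 - 45)/7) - 10) = 2*((-4 - ⅐*(-88)) - 10) = 2*((-4 + 88/7) - 10) = 2*(60/7 - 10) = 2*(-10/7) = -20/7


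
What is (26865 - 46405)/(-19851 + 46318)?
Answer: -19540/26467 ≈ -0.73828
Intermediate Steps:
(26865 - 46405)/(-19851 + 46318) = -19540/26467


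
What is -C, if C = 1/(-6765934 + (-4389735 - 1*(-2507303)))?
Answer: 1/8648366 ≈ 1.1563e-7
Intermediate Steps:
C = -1/8648366 (C = 1/(-6765934 + (-4389735 + 2507303)) = 1/(-6765934 - 1882432) = 1/(-8648366) = -1/8648366 ≈ -1.1563e-7)
-C = -1*(-1/8648366) = 1/8648366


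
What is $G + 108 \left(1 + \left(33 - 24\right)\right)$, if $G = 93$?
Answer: $1173$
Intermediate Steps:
$G + 108 \left(1 + \left(33 - 24\right)\right) = 93 + 108 \left(1 + \left(33 - 24\right)\right) = 93 + 108 \left(1 + 9\right) = 93 + 108 \cdot 10 = 93 + 1080 = 1173$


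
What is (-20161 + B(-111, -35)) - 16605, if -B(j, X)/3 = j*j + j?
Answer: -73396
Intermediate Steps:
B(j, X) = -3*j - 3*j² (B(j, X) = -3*(j*j + j) = -3*(j² + j) = -3*(j + j²) = -3*j - 3*j²)
(-20161 + B(-111, -35)) - 16605 = (-20161 - 3*(-111)*(1 - 111)) - 16605 = (-20161 - 3*(-111)*(-110)) - 16605 = (-20161 - 36630) - 16605 = -56791 - 16605 = -73396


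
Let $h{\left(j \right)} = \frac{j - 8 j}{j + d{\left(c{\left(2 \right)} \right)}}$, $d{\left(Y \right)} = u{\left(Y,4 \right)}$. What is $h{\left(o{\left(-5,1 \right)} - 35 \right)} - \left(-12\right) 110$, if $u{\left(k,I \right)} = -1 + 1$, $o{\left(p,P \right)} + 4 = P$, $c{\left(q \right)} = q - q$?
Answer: $1313$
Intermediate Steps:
$c{\left(q \right)} = 0$
$o{\left(p,P \right)} = -4 + P$
$u{\left(k,I \right)} = 0$
$d{\left(Y \right)} = 0$
$h{\left(j \right)} = -7$ ($h{\left(j \right)} = \frac{j - 8 j}{j + 0} = \frac{\left(-7\right) j}{j} = -7$)
$h{\left(o{\left(-5,1 \right)} - 35 \right)} - \left(-12\right) 110 = -7 - \left(-12\right) 110 = -7 - -1320 = -7 + 1320 = 1313$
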